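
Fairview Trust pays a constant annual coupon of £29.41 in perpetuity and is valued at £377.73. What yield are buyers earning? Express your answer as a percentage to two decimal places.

P = C/r ⇒ r = C/P = £29.41/£377.73 = 0.077860

7.79%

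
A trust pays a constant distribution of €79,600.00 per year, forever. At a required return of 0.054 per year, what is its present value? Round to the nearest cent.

€1474074.07

Level perpetuity: PV = C / r = €79,600.00 / 0.054 = €1,474,074.07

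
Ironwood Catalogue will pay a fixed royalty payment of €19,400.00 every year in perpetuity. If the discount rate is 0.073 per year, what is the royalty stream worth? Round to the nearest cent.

Level perpetuity: PV = C / r = €19,400.00 / 0.073 = €265,753.42

€265753.42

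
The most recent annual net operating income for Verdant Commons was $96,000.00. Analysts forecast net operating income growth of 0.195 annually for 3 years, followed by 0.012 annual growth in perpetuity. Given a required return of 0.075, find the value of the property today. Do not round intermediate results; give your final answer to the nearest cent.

D_1 = 114720.00000
D_2 = 137090.40000
D_3 = 163823.02800
Terminal value at year 3: TV = D_3×(1+g_2)/(r−g_2) = 165788.90434/0.063 = 2631569.91010
P_0 = D_1/(1+r)^1 + D_2/(1+r)^2 + D_3/(1+r)^3 + TV/(1+r)^3
    = 106716.27907 + 118628.79394 + 131871.07792 + 2118310.01353 = 2475526.16446

$2475526.16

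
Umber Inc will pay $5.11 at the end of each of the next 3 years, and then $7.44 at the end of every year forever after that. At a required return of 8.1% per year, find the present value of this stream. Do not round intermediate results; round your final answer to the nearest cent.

$85.86

PV of 3-year annuity: $5.11 × [1 − (1+0.081)^−3] / 0.081 = 13.14524
Perpetuity value at year 3: $7.44 / 0.081 = 91.85185
PV of perpetuity: 91.85185 / (1+0.081)^3 = 72.71279
Total PV = 13.14524 + 72.71279 = 85.85803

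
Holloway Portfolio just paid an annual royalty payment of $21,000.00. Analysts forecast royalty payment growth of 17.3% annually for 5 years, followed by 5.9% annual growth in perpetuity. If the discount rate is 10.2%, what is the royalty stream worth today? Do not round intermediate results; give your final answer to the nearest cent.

$833814.68

D_1 = 24633.00000
D_2 = 28894.50900
D_3 = 33893.25906
D_4 = 39756.79287
D_5 = 46634.71804
Terminal value at year 5: TV = D_5×(1+g_2)/(r−g_2) = 49386.16641/0.043 = 1148515.49780
P_0 = D_1/(1+r)^1 + D_2/(1+r)^2 + D_3/(1+r)^3 + D_4/(1+r)^4 + D_5/(1+r)^5 + TV/(1+r)^5
    = 22352.99456 + 23793.16027 + 25326.11342 + 26957.83216 + 28694.67979 + 706689.90461 = 833814.68481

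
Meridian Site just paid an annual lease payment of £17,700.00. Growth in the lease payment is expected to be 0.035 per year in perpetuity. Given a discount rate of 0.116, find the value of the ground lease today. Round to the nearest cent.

£226166.67

D₁ = D₀ × (1 + g) = £17,700.00 × 1.035 = £18,319.5000
Growing perpetuity: P = D₁ / (r − g) = £18,319.5000 / (0.116 − 0.035) = £226,166.67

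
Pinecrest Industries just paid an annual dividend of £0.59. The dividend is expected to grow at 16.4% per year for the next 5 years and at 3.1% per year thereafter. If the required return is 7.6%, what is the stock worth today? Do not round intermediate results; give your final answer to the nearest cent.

£23.78

D_1 = 0.68676
D_2 = 0.79939
D_3 = 0.93049
D_4 = 1.08309
D_5 = 1.26071
Terminal value at year 5: TV = D_5×(1+g_2)/(r−g_2) = 1.29980/0.045 = 28.88438
P_0 = D_1/(1+r)^1 + D_2/(1+r)^2 + D_3/(1+r)^3 + D_4/(1+r)^4 + D_5/(1+r)^5 + TV/(1+r)^5
    = 0.63825 + 0.69045 + 0.74692 + 0.80801 + 0.87409 + 20.02635 = 23.78407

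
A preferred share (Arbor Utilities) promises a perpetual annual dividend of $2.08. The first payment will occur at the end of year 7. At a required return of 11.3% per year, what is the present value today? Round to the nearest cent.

Value at end of year 6: C / r = $2.08 / 0.113 = $18.4071
Discount to today: PV = $18.4071 / (1 + 0.113)^6 = $18.4071 / 1.900951 = $9.68

$9.68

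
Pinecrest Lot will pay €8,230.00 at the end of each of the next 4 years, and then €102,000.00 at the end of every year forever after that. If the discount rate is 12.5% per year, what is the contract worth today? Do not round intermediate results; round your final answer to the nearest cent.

PV of 4-year annuity: €8,230.00 × [1 − (1+0.125)^−4] / 0.125 = 24736.41213
Perpetuity value at year 4: €102,000.00 / 0.125 = 816000.00000
PV of perpetuity: 816000.00000 / (1+0.125)^4 = 509424.78281
Total PV = 24736.41213 + 509424.78281 = 534161.19494

€534161.19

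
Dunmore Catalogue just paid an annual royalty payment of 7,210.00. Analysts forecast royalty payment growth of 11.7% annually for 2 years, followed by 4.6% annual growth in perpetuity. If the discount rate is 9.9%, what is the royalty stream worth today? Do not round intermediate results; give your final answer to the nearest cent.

D_1 = 8053.57000
D_2 = 8995.83769
Terminal value at year 2: TV = D_2×(1+g_2)/(r−g_2) = 9409.64622/0.053 = 177540.49479
P_0 = D_1/(1+r)^1 + D_2/(1+r)^2 + TV/(1+r)^2
    = 7328.08917 + 7448.11247 + 146994.82347 = 161771.02512

161771.03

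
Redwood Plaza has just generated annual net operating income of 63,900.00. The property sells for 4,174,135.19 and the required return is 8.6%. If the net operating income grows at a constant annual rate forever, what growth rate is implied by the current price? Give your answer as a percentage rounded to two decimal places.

P = D₀(1+g)/(r−g) ⇒ P(r−g) = D₀(1+g) ⇒ g(P+D₀) = P·r − D₀
g = (P·r − D₀)/(P + D₀) = (4,174,135.19×0.086 − 63,900.00) / (4,174,135.19 + 63,900.00) = 0.069626

6.96%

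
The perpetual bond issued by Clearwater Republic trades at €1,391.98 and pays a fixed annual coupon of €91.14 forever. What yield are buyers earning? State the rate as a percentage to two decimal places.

6.55%

P = C/r ⇒ r = C/P = €91.14/€1,391.98 = 0.065475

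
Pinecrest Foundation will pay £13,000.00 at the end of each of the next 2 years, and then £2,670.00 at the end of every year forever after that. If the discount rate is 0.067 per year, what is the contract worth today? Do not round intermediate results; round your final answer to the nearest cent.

PV of 2-year annuity: £13,000.00 × [1 − (1+0.067)^−2] / 0.067 = 23602.33608
Perpetuity value at year 2: £2,670.00 / 0.067 = 39850.74627
PV of perpetuity: 39850.74627 / (1+0.067)^2 = 35003.18955
Total PV = 23602.33608 + 35003.18955 = 58605.52563

£58605.53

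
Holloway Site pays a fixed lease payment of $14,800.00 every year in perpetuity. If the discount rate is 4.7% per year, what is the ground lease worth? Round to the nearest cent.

Level perpetuity: PV = C / r = $14,800.00 / 0.047 = $314,893.62

$314893.62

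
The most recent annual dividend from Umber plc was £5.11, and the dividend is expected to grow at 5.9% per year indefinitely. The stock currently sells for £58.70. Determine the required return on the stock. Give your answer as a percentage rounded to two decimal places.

D₁ = £5.11 × 1.059 = £5.4115
P = D₁/(r − g) ⇒ r = D₁/P + g = £5.4115/£58.70 + 0.059 = 0.092189 + 0.059 = 0.151189

15.12%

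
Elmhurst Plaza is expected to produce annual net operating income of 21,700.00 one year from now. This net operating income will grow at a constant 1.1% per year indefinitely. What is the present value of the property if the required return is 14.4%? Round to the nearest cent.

Growing perpetuity: P = D₁ / (r − g) = 21,700.0000 / (0.144 − 0.011) = 163,157.89

163157.89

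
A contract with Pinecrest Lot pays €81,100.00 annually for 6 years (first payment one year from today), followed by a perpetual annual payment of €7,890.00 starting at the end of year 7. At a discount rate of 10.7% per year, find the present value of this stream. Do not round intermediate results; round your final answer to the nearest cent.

€386151.19

PV of 6-year annuity: €81,100.00 × [1 − (1+0.107)^−6] / 0.107 = 346082.27882
Perpetuity value at year 6: €7,890.00 / 0.107 = 73738.31776
PV of perpetuity: 73738.31776 / (1+0.107)^6 = 40068.90740
Total PV = 346082.27882 + 40068.90740 = 386151.18622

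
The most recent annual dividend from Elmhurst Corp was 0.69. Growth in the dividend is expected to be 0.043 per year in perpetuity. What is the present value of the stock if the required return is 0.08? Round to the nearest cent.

D₁ = D₀ × (1 + g) = 0.69 × 1.043 = 0.7197
Growing perpetuity: P = D₁ / (r − g) = 0.7197 / (0.08 − 0.043) = 19.45

19.45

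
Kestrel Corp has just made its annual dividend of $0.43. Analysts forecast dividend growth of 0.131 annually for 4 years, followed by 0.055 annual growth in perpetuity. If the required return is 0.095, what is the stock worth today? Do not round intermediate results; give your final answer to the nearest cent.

$14.77

D_1 = 0.48633
D_2 = 0.55004
D_3 = 0.62209
D_4 = 0.70359
Terminal value at year 4: TV = D_4×(1+g_2)/(r−g_2) = 0.74229/0.04 = 18.55715
P_0 = D_1/(1+r)^1 + D_2/(1+r)^2 + D_3/(1+r)^3 + D_4/(1+r)^4 + TV/(1+r)^4
    = 0.44414 + 0.45874 + 0.47382 + 0.48940 + 12.90788 = 14.77397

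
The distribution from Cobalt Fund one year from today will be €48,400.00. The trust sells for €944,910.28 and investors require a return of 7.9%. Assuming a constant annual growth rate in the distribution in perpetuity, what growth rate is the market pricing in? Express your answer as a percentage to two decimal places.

P = D₁/(r−g) ⇒ g = r − D₁/P = 0.079 − €48,400.00/€944,910.28 = 0.027778

2.78%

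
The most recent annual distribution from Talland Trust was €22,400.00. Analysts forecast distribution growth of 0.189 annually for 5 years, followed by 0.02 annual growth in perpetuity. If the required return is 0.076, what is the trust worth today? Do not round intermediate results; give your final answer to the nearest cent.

€824847.81

D_1 = 26633.60000
D_2 = 31667.35040
D_3 = 37652.47963
D_4 = 44768.79827
D_5 = 53230.10115
Terminal value at year 5: TV = D_5×(1+g_2)/(r−g_2) = 54294.70317/0.056 = 969548.27092
P_0 = D_1/(1+r)^1 + D_2/(1+r)^2 + D_3/(1+r)^3 + D_4/(1+r)^4 + D_5/(1+r)^5 + TV/(1+r)^5
    = 24752.41636 + 27351.88016 + 30224.33597 + 33398.45304 + 36905.91140 + 672214.81475 = 824847.81167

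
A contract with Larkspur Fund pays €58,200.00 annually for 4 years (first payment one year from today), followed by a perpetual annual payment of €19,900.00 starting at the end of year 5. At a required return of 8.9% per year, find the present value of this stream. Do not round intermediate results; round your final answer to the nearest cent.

€347949.62

PV of 4-year annuity: €58,200.00 × [1 − (1+0.089)^−4] / 0.089 = 188966.30364
Perpetuity value at year 4: €19,900.00 / 0.089 = 223595.50562
PV of perpetuity: 223595.50562 / (1+0.089)^4 = 158983.31589
Total PV = 188966.30364 + 158983.31589 = 347949.61953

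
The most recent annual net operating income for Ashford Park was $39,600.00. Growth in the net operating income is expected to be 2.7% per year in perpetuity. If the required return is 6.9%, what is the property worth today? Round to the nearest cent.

D₁ = D₀ × (1 + g) = $39,600.00 × 1.027 = $40,669.2000
Growing perpetuity: P = D₁ / (r − g) = $40,669.2000 / (0.069 − 0.027) = $968,314.29

$968314.29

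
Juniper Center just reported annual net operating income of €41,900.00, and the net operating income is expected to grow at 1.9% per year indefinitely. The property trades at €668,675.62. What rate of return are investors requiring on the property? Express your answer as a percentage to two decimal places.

D₁ = €41,900.00 × 1.019 = €42,696.1000
P = D₁/(r − g) ⇒ r = D₁/P + g = €42,696.1000/€668,675.62 + 0.019 = 0.063852 + 0.019 = 0.082852

8.29%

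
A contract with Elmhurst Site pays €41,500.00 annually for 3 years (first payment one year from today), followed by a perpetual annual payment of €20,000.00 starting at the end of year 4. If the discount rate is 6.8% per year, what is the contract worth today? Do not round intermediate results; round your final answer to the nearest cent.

PV of 3-year annuity: €41,500.00 × [1 − (1+0.068)^−3] / 0.068 = 109308.30660
Perpetuity value at year 3: €20,000.00 / 0.068 = 294117.64706
PV of perpetuity: 294117.64706 / (1+0.068)^3 = 241438.94508
Total PV = 109308.30660 + 241438.94508 = 350747.25168

€350747.25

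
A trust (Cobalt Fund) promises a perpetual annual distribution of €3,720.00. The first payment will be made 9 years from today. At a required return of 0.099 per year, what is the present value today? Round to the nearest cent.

€17657.38

Value at end of year 8: C / r = €3,720.00 / 0.099 = €37,575.7576
Discount to today: PV = €37,575.7576 / (1 + 0.099)^8 = €37,575.7576 / 2.128049 = €17,657.38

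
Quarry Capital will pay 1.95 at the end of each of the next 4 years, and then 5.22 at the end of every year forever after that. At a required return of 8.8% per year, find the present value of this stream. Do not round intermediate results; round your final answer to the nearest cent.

PV of 4-year annuity: 1.95 × [1 − (1+0.088)^−4] / 0.088 = 6.34529
Perpetuity value at year 4: 5.22 / 0.088 = 59.31818
PV of perpetuity: 59.31818 / (1+0.088)^4 = 42.33234
Total PV = 6.34529 + 42.33234 = 48.67762

48.68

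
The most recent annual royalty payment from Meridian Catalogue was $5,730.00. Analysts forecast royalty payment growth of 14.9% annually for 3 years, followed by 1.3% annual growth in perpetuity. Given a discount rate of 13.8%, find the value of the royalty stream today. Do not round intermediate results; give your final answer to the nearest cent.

D_1 = 6583.77000
D_2 = 7564.75173
D_3 = 8691.89974
Terminal value at year 3: TV = D_3×(1+g_2)/(r−g_2) = 8804.89443/0.125 = 70439.15547
P_0 = D_1/(1+r)^1 + D_2/(1+r)^2 + D_3/(1+r)^3 + TV/(1+r)^3
    = 5785.38664 + 5841.30866 + 5897.77122 + 47795.53797 = 65320.00449

$65320.00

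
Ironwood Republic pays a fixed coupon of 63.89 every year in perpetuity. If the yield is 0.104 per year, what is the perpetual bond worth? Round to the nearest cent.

614.33

Level perpetuity: PV = C / r = 63.89 / 0.104 = 614.33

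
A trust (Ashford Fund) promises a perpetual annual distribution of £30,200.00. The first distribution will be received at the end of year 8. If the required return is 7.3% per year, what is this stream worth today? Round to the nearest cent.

Value at end of year 7: C / r = £30,200.00 / 0.073 = £413,698.6301
Discount to today: PV = £413,698.6301 / (1 + 0.073)^7 = £413,698.6301 / 1.637563 = £252,630.64

£252630.64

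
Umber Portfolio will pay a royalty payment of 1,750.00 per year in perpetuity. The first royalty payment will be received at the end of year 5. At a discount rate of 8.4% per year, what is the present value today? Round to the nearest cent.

Value at end of year 4: C / r = 1,750.00 / 0.084 = 20,833.3333
Discount to today: PV = 20,833.3333 / (1 + 0.084)^4 = 20,833.3333 / 1.380757 = 15,088.35

15088.35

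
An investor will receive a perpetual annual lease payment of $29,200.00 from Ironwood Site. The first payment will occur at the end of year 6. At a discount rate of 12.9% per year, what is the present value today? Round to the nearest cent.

$123402.35

Value at end of year 5: C / r = $29,200.00 / 0.129 = $226,356.5891
Discount to today: PV = $226,356.5891 / (1 + 0.129)^5 = $226,356.5891 / 1.834297 = $123,402.35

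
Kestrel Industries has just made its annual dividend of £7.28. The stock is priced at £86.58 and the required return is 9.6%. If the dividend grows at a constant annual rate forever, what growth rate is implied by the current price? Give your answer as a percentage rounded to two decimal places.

1.10%

P = D₀(1+g)/(r−g) ⇒ P(r−g) = D₀(1+g) ⇒ g(P+D₀) = P·r − D₀
g = (P·r − D₀)/(P + D₀) = (£86.58×0.096 − £7.28) / (£86.58 + £7.28) = 0.010992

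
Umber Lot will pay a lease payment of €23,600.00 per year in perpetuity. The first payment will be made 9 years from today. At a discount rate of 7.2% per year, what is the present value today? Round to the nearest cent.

€187940.87

Value at end of year 8: C / r = €23,600.00 / 0.072 = €327,777.7778
Discount to today: PV = €327,777.7778 / (1 + 0.072)^8 = €327,777.7778 / 1.744047 = €187,940.87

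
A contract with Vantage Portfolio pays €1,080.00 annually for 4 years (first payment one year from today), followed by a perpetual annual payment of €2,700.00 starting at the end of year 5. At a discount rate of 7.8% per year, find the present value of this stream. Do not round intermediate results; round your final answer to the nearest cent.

PV of 4-year annuity: €1,080.00 × [1 − (1+0.078)^−4] / 0.078 = 3593.07943
Perpetuity value at year 4: €2,700.00 / 0.078 = 34615.38462
PV of perpetuity: 34615.38462 / (1+0.078)^4 = 25632.68604
Total PV = 3593.07943 + 25632.68604 = 29225.76547

€29225.77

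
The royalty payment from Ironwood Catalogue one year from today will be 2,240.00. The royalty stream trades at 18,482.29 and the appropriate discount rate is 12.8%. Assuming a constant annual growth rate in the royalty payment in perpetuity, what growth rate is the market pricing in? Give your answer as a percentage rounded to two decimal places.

0.68%

P = D₁/(r−g) ⇒ g = r − D₁/P = 0.128 − 2,240.00/18,482.29 = 0.006803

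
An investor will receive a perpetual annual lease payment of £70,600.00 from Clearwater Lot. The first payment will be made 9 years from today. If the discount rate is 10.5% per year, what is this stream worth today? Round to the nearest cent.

Value at end of year 8: C / r = £70,600.00 / 0.105 = £672,380.9524
Discount to today: PV = £672,380.9524 / (1 + 0.105)^8 = £672,380.9524 / 2.222789 = £302,494.29

£302494.29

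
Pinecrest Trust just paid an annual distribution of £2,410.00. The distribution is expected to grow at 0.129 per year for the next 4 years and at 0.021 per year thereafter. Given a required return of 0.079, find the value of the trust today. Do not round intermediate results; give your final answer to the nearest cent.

D_1 = 2720.89000
D_2 = 3071.88481
D_3 = 3468.15795
D_4 = 3915.55033
Terminal value at year 4: TV = D_4×(1+g_2)/(r−g_2) = 3997.77688/0.058 = 68927.18764
P_0 = D_1/(1+r)^1 + D_2/(1+r)^2 + D_3/(1+r)^3 + D_4/(1+r)^4 + TV/(1+r)^4
    = 2521.67748 + 2638.53000 + 2760.79738 + 2888.73053 + 50851.61849 = 61661.35388

£61661.35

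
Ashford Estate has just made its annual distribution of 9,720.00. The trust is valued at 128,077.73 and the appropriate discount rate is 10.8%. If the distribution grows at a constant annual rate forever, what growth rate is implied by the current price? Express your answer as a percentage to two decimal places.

2.98%

P = D₀(1+g)/(r−g) ⇒ P(r−g) = D₀(1+g) ⇒ g(P+D₀) = P·r − D₀
g = (P·r − D₀)/(P + D₀) = (128,077.73×0.108 − 9,720.00) / (128,077.73 + 9,720.00) = 0.029844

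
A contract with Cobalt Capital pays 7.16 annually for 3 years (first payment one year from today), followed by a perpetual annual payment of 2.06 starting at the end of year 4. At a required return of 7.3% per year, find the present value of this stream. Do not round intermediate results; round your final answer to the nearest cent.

41.53

PV of 3-year annuity: 7.16 × [1 − (1+0.073)^−3] / 0.073 = 18.68759
Perpetuity value at year 3: 2.06 / 0.073 = 28.21918
PV of perpetuity: 28.21918 / (1+0.073)^3 = 22.84258
Total PV = 18.68759 + 22.84258 = 41.53017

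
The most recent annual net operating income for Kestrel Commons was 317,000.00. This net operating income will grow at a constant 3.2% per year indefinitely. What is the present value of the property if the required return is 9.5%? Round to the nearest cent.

5192761.90

D₁ = D₀ × (1 + g) = 317,000.00 × 1.032 = 327,144.0000
Growing perpetuity: P = D₁ / (r − g) = 327,144.0000 / (0.095 − 0.032) = 5,192,761.90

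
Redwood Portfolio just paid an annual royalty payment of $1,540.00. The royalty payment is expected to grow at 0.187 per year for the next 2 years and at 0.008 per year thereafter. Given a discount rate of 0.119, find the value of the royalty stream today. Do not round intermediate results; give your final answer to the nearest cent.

$19102.63

D_1 = 1827.98000
D_2 = 2169.81226
Terminal value at year 2: TV = D_2×(1+g_2)/(r−g_2) = 2187.17076/0.111 = 19704.24106
P_0 = D_1/(1+r)^1 + D_2/(1+r)^2 + TV/(1+r)^2
    = 1633.58356 + 1732.85405 + 15736.18813 = 19102.62574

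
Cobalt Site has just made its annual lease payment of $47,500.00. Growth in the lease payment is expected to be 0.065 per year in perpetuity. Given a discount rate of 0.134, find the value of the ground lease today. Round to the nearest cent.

D₁ = D₀ × (1 + g) = $47,500.00 × 1.065 = $50,587.5000
Growing perpetuity: P = D₁ / (r − g) = $50,587.5000 / (0.134 − 0.065) = $733,152.17

$733152.17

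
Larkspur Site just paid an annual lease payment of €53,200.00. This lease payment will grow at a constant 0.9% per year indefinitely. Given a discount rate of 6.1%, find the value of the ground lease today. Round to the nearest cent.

D₁ = D₀ × (1 + g) = €53,200.00 × 1.009 = €53,678.8000
Growing perpetuity: P = D₁ / (r − g) = €53,678.8000 / (0.061 − 0.009) = €1,032,284.62

€1032284.62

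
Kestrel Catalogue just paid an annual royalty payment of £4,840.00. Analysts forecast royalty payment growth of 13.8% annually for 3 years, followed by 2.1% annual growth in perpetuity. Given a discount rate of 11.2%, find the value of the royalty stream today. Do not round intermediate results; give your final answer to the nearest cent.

D_1 = 5507.92000
D_2 = 6268.01296
D_3 = 7132.99875
Terminal value at year 3: TV = D_3×(1+g_2)/(r−g_2) = 7282.79172/0.091 = 80030.67827
P_0 = D_1/(1+r)^1 + D_2/(1+r)^2 + D_3/(1+r)^3 + TV/(1+r)^3
    = 4953.16547 + 5068.97689 + 5187.49613 + 58202.56652 = 73412.20501

£73412.21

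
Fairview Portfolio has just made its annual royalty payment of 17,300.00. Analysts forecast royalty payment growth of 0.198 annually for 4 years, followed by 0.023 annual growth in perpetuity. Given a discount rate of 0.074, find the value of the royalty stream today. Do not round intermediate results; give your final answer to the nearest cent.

D_1 = 20725.40000
D_2 = 24829.02920
D_3 = 29745.17698
D_4 = 35634.72202
Terminal value at year 4: TV = D_4×(1+g_2)/(r−g_2) = 36454.32063/0.051 = 714790.60060
P_0 = D_1/(1+r)^1 + D_2/(1+r)^2 + D_3/(1+r)^3 + D_4/(1+r)^4 + TV/(1+r)^4
    = 19297.39292 + 21525.39732 + 24010.63872 + 26782.81675 + 537231.79486 = 628848.04058

628848.04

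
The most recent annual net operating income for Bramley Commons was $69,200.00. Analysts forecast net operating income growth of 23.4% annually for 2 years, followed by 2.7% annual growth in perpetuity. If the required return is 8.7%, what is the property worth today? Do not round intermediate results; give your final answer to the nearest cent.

D_1 = 85392.80000
D_2 = 105374.71520
Terminal value at year 2: TV = D_2×(1+g_2)/(r−g_2) = 108219.83251/0.06 = 1803663.87517
P_0 = D_1/(1+r)^1 + D_2/(1+r)^2 + TV/(1+r)^2
    = 78558.23367 + 89182.02424 + 1526498.98159 = 1694239.23950

$1694239.24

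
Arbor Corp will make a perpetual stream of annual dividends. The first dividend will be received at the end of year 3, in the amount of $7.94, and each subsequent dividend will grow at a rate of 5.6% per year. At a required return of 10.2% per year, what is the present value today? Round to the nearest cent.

Value at end of year 2: C₁ / (r − g) = $7.94 / (0.102 − 0.056) = $172.6087
Discount to today: PV = $172.6087 / (1 + 0.102)^2 = $172.6087 / 1.214404 = $142.13

$142.13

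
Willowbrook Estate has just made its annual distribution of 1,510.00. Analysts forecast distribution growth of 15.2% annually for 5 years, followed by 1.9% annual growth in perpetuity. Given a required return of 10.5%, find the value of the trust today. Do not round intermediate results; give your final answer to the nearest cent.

30604.33

D_1 = 1739.52000
D_2 = 2003.92704
D_3 = 2308.52395
D_4 = 2659.41959
D_5 = 3063.65137
Terminal value at year 5: TV = D_5×(1+g_2)/(r−g_2) = 3121.86074/0.086 = 36300.70633
P_0 = D_1/(1+r)^1 + D_2/(1+r)^2 + D_3/(1+r)^3 + D_4/(1+r)^4 + D_5/(1+r)^5 + TV/(1+r)^5
    = 1574.22624 + 1641.18428 + 1710.99031 + 1783.76547 + 1859.63603 + 22034.52462 = 30604.32696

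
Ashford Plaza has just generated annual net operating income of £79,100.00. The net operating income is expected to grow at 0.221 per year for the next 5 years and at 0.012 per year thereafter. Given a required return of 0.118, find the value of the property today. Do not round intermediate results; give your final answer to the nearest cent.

£1692531.60

D_1 = 96581.10000
D_2 = 117925.52310
D_3 = 143987.06371
D_4 = 175808.20478
D_5 = 214661.81804
Terminal value at year 5: TV = D_5×(1+g_2)/(r−g_2) = 217237.75986/0.106 = 2049412.82885
P_0 = D_1/(1+r)^1 + D_2/(1+r)^2 + D_3/(1+r)^3 + D_4/(1+r)^4 + D_5/(1+r)^5 + TV/(1+r)^5
    = 86387.38819 + 94346.15473 + 103038.15288 + 112530.93441 + 122898.27452 + 1173330.69634 = 1692531.60107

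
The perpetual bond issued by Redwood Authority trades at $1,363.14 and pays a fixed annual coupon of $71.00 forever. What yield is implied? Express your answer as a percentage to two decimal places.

P = C/r ⇒ r = C/P = $71.00/$1,363.14 = 0.052086

5.21%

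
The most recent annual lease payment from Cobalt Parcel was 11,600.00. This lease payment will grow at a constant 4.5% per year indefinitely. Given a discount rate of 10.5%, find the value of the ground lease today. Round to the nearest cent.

202033.33

D₁ = D₀ × (1 + g) = 11,600.00 × 1.045 = 12,122.0000
Growing perpetuity: P = D₁ / (r − g) = 12,122.0000 / (0.105 − 0.045) = 202,033.33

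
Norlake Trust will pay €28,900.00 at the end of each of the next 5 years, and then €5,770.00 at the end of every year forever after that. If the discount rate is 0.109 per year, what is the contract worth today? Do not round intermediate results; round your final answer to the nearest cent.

PV of 5-year annuity: €28,900.00 × [1 − (1+0.109)^−5] / 0.109 = 107080.65853
Perpetuity value at year 5: €5,770.00 / 0.109 = 52935.77982
PV of perpetuity: 52935.77982 / (1+0.109)^5 = 31556.70024
Total PV = 107080.65853 + 31556.70024 = 138637.35877

€138637.36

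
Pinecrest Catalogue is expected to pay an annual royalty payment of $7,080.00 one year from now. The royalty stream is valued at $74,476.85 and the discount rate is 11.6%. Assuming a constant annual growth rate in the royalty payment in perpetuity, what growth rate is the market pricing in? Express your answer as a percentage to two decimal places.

2.09%

P = D₁/(r−g) ⇒ g = r − D₁/P = 0.116 − $7,080.00/$74,476.85 = 0.020937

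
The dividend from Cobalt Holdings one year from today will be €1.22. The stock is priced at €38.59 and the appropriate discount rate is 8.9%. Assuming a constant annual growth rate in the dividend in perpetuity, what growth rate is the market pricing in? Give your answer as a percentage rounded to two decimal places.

P = D₁/(r−g) ⇒ g = r − D₁/P = 0.089 − €1.22/€38.59 = 0.057386

5.74%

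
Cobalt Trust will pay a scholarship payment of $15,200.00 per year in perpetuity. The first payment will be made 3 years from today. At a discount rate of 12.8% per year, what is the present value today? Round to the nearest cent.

$93328.74

Value at end of year 2: C / r = $15,200.00 / 0.128 = $118,750.0000
Discount to today: PV = $118,750.0000 / (1 + 0.128)^2 = $118,750.0000 / 1.272384 = $93,328.74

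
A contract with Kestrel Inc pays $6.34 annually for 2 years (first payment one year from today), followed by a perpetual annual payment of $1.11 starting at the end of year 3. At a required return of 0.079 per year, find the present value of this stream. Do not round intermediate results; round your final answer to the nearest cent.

$23.39

PV of 2-year annuity: $6.34 × [1 − (1+0.079)^−2] / 0.079 = 11.32142
Perpetuity value at year 2: $1.11 / 0.079 = 14.05063
PV of perpetuity: 14.05063 / (1+0.079)^2 = 12.06849
Total PV = 11.32142 + 12.06849 = 23.38991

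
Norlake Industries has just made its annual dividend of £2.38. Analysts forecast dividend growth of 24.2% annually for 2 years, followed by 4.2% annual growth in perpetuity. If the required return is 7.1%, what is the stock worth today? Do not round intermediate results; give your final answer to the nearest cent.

£120.96

D_1 = 2.95596
D_2 = 3.67130
Terminal value at year 2: TV = D_2×(1+g_2)/(r−g_2) = 3.82550/0.029 = 131.91369
P_0 = D_1/(1+r)^1 + D_2/(1+r)^2 + TV/(1+r)^2
    = 2.76000 + 3.20067 + 115.00347 = 120.96414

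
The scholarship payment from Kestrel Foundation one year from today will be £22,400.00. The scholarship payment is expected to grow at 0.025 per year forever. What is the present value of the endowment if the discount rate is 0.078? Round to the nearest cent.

Growing perpetuity: P = D₁ / (r − g) = £22,400.0000 / (0.078 − 0.025) = £422,641.51

£422641.51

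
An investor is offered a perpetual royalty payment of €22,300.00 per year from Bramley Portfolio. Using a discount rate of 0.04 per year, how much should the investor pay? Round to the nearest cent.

Level perpetuity: PV = C / r = €22,300.00 / 0.04 = €557,500.00

€557500.00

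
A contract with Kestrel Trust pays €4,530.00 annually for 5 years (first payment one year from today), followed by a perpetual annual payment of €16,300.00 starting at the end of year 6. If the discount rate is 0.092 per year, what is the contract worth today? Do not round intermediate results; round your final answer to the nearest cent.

€131629.31

PV of 5-year annuity: €4,530.00 × [1 − (1+0.092)^−5] / 0.092 = 17529.06174
Perpetuity value at year 5: €16,300.00 / 0.092 = 177173.91304
PV of perpetuity: 177173.91304 / (1+0.092)^5 = 114100.24717
Total PV = 17529.06174 + 114100.24717 = 131629.30891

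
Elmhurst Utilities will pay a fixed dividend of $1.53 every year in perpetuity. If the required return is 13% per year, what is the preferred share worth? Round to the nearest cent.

Level perpetuity: PV = C / r = $1.53 / 0.13 = $11.77

$11.77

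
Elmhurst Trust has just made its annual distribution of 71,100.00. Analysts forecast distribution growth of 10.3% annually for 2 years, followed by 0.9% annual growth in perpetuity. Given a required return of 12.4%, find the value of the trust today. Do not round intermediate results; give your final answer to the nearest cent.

D_1 = 78423.30000
D_2 = 86500.89990
Terminal value at year 2: TV = D_2×(1+g_2)/(r−g_2) = 87279.40800/0.115 = 758951.37391
P_0 = D_1/(1+r)^1 + D_2/(1+r)^2 + TV/(1+r)^2
    = 69771.61922 + 68468.05694 + 600732.77782 = 738972.45397

738972.45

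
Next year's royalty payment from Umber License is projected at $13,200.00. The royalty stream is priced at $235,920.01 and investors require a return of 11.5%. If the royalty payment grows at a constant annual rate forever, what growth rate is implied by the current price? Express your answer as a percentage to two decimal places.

5.90%

P = D₁/(r−g) ⇒ g = r − D₁/P = 0.115 − $13,200.00/$235,920.01 = 0.059049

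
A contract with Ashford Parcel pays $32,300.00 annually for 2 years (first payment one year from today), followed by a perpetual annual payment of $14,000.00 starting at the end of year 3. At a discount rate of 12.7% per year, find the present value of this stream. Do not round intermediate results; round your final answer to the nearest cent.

$140882.01

PV of 2-year annuity: $32,300.00 × [1 − (1+0.127)^−2] / 0.127 = 54090.64749
Perpetuity value at year 2: $14,000.00 / 0.127 = 110236.22047
PV of perpetuity: 110236.22047 / (1+0.127)^2 = 86791.35779
Total PV = 54090.64749 + 86791.35779 = 140882.00527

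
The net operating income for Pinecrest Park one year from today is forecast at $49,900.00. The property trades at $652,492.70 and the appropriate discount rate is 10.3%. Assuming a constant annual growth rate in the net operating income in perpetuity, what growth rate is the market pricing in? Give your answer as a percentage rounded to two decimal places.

P = D₁/(r−g) ⇒ g = r − D₁/P = 0.103 − $49,900.00/$652,492.70 = 0.026524

2.65%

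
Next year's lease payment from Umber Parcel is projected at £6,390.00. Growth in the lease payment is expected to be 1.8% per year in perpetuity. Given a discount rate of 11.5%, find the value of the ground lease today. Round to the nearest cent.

£65876.29

Growing perpetuity: P = D₁ / (r − g) = £6,390.0000 / (0.115 − 0.018) = £65,876.29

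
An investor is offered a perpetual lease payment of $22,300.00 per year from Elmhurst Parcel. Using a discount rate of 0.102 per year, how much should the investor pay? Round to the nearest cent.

$218627.45

Level perpetuity: PV = C / r = $22,300.00 / 0.102 = $218,627.45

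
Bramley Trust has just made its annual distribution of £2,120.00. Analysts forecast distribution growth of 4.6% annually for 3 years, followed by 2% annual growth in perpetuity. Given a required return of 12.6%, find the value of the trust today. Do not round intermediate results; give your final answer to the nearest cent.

£21851.79

D_1 = 2217.52000
D_2 = 2319.52592
D_3 = 2426.22411
Terminal value at year 3: TV = D_3×(1+g_2)/(r−g_2) = 2474.74859/0.106 = 23346.68485
P_0 = D_1/(1+r)^1 + D_2/(1+r)^2 + D_3/(1+r)^3 + TV/(1+r)^3
    = 1969.37833 + 1829.45802 + 1699.47877 + 16353.47493 = 21851.79005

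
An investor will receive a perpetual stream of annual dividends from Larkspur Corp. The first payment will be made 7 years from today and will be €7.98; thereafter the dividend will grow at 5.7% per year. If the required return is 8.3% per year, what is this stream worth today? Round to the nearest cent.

€190.22

Value at end of year 6: C₁ / (r − g) = €7.98 / (0.083 − 0.057) = €306.9231
Discount to today: PV = €306.9231 / (1 + 0.083)^6 = €306.9231 / 1.613507 = €190.22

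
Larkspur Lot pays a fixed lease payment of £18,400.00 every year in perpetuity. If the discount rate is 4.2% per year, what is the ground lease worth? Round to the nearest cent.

£438095.24

Level perpetuity: PV = C / r = £18,400.00 / 0.042 = £438,095.24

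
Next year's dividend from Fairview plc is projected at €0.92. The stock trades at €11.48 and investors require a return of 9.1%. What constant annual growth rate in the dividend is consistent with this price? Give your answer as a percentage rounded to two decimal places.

1.09%

P = D₁/(r−g) ⇒ g = r − D₁/P = 0.091 − €0.92/€11.48 = 0.010861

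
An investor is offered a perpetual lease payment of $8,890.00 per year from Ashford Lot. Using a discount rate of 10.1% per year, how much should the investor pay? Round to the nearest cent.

Level perpetuity: PV = C / r = $8,890.00 / 0.101 = $88,019.80

$88019.80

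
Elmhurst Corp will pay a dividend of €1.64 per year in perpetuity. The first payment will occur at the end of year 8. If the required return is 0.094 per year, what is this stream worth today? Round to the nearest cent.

€9.30

Value at end of year 7: C / r = €1.64 / 0.094 = €17.4468
Discount to today: PV = €17.4468 / (1 + 0.094)^7 = €17.4468 / 1.875518 = €9.30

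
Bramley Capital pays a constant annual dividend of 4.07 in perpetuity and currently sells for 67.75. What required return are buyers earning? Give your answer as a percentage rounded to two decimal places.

P = C/r ⇒ r = C/P = 4.07/67.75 = 0.060074

6.01%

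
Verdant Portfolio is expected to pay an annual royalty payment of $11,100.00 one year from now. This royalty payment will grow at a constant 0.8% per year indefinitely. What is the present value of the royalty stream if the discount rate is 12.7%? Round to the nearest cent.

$93277.31

Growing perpetuity: P = D₁ / (r − g) = $11,100.0000 / (0.127 − 0.008) = $93,277.31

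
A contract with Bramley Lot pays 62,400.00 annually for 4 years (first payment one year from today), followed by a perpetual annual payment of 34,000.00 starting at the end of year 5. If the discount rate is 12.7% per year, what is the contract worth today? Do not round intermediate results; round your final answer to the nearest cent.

352720.80

PV of 4-year annuity: 62,400.00 × [1 − (1+0.127)^−4] / 0.127 = 186769.92830
Perpetuity value at year 4: 34,000.00 / 0.127 = 267716.53543
PV of perpetuity: 267716.53543 / (1+0.127)^4 = 165950.86937
Total PV = 186769.92830 + 165950.86937 = 352720.79767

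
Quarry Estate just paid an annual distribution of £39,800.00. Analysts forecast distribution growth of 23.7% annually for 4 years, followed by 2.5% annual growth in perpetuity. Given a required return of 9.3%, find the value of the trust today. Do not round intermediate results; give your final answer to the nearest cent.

D_1 = 49232.60000
D_2 = 60900.72620
D_3 = 75334.19831
D_4 = 93188.40331
Terminal value at year 4: TV = D_4×(1+g_2)/(r−g_2) = 95518.11339/0.068 = 1404678.13811
P_0 = D_1/(1+r)^1 + D_2/(1+r)^2 + D_3/(1+r)^3 + D_4/(1+r)^4 + TV/(1+r)^4
    = 45043.54986 + 50977.92423 + 57694.13748 + 65295.19494 + 984229.04133 = 1203239.84784

£1203239.85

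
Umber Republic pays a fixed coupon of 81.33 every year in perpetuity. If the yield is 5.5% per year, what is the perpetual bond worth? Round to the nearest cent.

Level perpetuity: PV = C / r = 81.33 / 0.055 = 1,478.73

1478.73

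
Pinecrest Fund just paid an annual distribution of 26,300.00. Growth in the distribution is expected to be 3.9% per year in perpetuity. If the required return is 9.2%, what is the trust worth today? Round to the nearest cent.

D₁ = D₀ × (1 + g) = 26,300.00 × 1.039 = 27,325.7000
Growing perpetuity: P = D₁ / (r − g) = 27,325.7000 / (0.092 − 0.039) = 515,579.25

515579.25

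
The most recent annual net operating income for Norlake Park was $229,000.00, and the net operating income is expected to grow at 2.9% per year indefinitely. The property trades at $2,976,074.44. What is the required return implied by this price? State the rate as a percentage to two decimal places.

D₁ = $229,000.00 × 1.029 = $235,641.0000
P = D₁/(r − g) ⇒ r = D₁/P + g = $235,641.0000/$2,976,074.44 + 0.029 = 0.079178 + 0.029 = 0.108178

10.82%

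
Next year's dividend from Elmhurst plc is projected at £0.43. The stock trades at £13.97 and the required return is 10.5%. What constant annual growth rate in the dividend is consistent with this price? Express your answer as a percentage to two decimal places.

7.42%

P = D₁/(r−g) ⇒ g = r − D₁/P = 0.105 − £0.43/£13.97 = 0.074220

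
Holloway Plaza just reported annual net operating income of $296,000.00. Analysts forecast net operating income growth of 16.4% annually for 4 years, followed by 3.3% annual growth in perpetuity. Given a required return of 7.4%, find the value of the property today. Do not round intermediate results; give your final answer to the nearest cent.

D_1 = 344544.00000
D_2 = 401049.21600
D_3 = 466821.28742
D_4 = 543379.97856
Terminal value at year 4: TV = D_4×(1+g_2)/(r−g_2) = 561311.51785/0.041 = 13690524.82571
P_0 = D_1/(1+r)^1 + D_2/(1+r)^2 + D_3/(1+r)^3 + D_4/(1+r)^4 + TV/(1+r)^4
    = 320804.46927 + 347687.52536 + 376823.35151 + 408400.72733 + 10289706.13004 = 11743422.20351

$11743422.20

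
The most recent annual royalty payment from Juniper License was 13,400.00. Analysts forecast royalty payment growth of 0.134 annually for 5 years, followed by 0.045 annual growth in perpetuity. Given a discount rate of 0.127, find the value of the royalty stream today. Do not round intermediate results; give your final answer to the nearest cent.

244396.78

D_1 = 15195.60000
D_2 = 17231.81040
D_3 = 19540.87299
D_4 = 22159.34997
D_5 = 25128.70287
Terminal value at year 5: TV = D_5×(1+g_2)/(r−g_2) = 26259.49450/0.082 = 320237.73781
P_0 = D_1/(1+r)^1 + D_2/(1+r)^2 + D_3/(1+r)^3 + D_4/(1+r)^4 + D_5/(1+r)^5 + TV/(1+r)^5
    = 13483.22981 + 13566.97658 + 13651.24352 + 13736.03385 + 13821.35083 + 176137.94656 = 244396.78116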